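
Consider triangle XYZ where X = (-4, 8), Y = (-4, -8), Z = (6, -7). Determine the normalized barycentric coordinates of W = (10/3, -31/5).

(1/15, 1/5, 11/15)

Signed area of the reference triangle: [XYZ] = ½·((-4)·(-8−(-7)) + (-4)·(-7−8) + 6·(8−(-8))) = ½·(4 + 60 + 96) = 80.
[WYZ] = ½·((10/3)·(-8−(-7)) + (-4)·(-7−(-31/5)) + 6·(-31/5−(-8))) = ½·(-10/3 + 16/5 + 54/5) = 16/3, so the X-coordinate is (16/3)/80 = 1/15.
[XWZ] = ½·((-4)·(-31/5−(-7)) + (10/3)·(-7−8) + 6·(8−(-31/5))) = ½·(-16/5 − 50 + 426/5) = 16, so the Y-coordinate is 1/5.
[XYW] = ½·((-4)·(-8−(-31/5)) + (-4)·(-31/5−8) + (10/3)·(8−(-8))) = ½·(36/5 + 284/5 + 160/3) = 176/3, so the Z-coordinate is 11/15.
Check: 1/15 + 1/5 + 11/15 = 1.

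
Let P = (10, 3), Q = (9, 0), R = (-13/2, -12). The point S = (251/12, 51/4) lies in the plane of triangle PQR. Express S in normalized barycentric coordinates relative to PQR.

Signed area of the reference triangle: [PQR] = ½·(10·(0−(-12)) + 9·(-12−3) + (-13/2)·(3−0)) = ½·(120 − 135 − 39/2) = -69/4.
[SQR] = ½·((251/12)·(0−(-12)) + 9·(-12−(51/4)) + (-13/2)·(51/4−0)) = ½·(251 − 891/4 − 663/8) = -437/16, so the P-coordinate is (-437/16)/(-69/4) = 19/12.
[PSR] = ½·(10·(51/4−(-12)) + (251/12)·(-12−3) + (-13/2)·(3−(51/4))) = ½·(495/2 − 1255/4 + 507/8) = -23/16, so the Q-coordinate is 1/12.
[PQS] = ½·(10·(0−(51/4)) + 9·(51/4−3) + (251/12)·(3−0)) = ½·(-255/2 + 351/4 + 251/4) = 23/2, so the R-coordinate is -2/3.
Check: 19/12 + 1/12 − 2/3 = 1.

(19/12, 1/12, -2/3)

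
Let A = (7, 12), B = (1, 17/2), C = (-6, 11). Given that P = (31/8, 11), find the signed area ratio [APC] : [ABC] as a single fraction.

1/4

[ABC] = ½·(7·(17/2−11) + 1·(11−12) + (-6)·(12−(17/2))) = ½·(-35/2 − 1 − 21) = -79/4.
[APC] = ½·(7·(11−11) + (31/8)·(11−12) + (-6)·(12−11)) = ½·(0 − 31/8 − 6) = -79/16, so the ratio is (-79/16)/(-79/4) = 1/4.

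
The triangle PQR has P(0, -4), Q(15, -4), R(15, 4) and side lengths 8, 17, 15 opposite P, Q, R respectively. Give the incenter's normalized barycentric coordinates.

(1/5, 17/40, 3/8)

The incenter has barycentric coordinates proportional to the opposite side lengths: (8 : 17 : 15).
Normalizing by 8+17+15 = 40 gives (1/5, 17/40, 3/8).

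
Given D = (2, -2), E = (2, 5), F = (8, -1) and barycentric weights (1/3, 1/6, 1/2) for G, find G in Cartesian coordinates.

(5, -1/3)

G = (1/3)·D + (1/6)·E + (1/2)·F.
x-coordinate: (1/3)·2 + (1/6)·2 + (1/2)·8 = 5.
y-coordinate: (1/3)·(-2) + (1/6)·5 + (1/2)·(-1) = -1/3.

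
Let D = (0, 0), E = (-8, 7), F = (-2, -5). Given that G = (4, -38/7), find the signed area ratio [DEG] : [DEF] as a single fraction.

[DEF] = ½·(0·(7−(-5)) + (-8)·(-5−0) + (-2)·(0−7)) = ½·(0 + 40 + 14) = 27.
[DEG] = ½·(0·(7−(-38/7)) + (-8)·(-38/7−0) + 4·(0−7)) = ½·(0 + 304/7 − 28) = 54/7, so the ratio is (54/7)/27 = 2/7.

2/7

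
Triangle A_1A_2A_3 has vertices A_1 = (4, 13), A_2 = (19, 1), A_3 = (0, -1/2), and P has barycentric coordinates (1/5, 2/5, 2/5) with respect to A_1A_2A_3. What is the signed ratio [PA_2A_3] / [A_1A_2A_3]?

1/5

The signed ratio [PA_2A_3]/[A_1A_2A_3] equals the barycentric coordinate of P at vertex A_1, which is 1/5.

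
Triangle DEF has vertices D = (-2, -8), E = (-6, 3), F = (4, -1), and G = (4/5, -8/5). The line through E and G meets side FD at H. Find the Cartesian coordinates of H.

(5/2, -11/4)

Barycentric coordinates of G with respect to DEF: (1/5, 1/5, 3/5).
On side FD the E-coordinate is zero; dropping G's E-weight 1/5 and renormalizing the remaining 3/5 : 1/5 gives weights 3/4, 1/4 on F, D.
H = (3/4)·(4, -1) + (1/4)·(-2, -8) = (5/2, -11/4).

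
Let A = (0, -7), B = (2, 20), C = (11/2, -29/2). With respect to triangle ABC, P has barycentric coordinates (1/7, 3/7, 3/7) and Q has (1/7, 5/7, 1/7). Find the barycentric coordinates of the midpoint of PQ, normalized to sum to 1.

(1/7, 4/7, 2/7)

Since both coordinate triples sum to 1, the midpoint's barycentrics are the componentwise average.
(1/7+1/7)/2 = 1/7; similarly 4/7 and 2/7.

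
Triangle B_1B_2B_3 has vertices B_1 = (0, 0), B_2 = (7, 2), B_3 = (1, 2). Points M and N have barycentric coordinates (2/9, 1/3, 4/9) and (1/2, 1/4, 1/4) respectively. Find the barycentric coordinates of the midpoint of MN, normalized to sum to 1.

(13/36, 7/24, 25/72)

Since both coordinate triples sum to 1, the midpoint's barycentrics are the componentwise average.
(2/9+1/2)/2 = 13/36; similarly 7/24 and 25/72.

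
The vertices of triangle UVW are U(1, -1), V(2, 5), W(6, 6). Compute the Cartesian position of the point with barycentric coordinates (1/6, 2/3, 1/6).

(5/2, 25/6)

P = (1/6)·U + (2/3)·V + (1/6)·W.
x-coordinate: (1/6)·1 + (2/3)·2 + (1/6)·6 = 5/2.
y-coordinate: (1/6)·(-1) + (2/3)·5 + (1/6)·6 = 25/6.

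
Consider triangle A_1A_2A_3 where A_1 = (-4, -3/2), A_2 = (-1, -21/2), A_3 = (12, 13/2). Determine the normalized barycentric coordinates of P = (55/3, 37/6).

(-2/3, 1/3, 4/3)

Signed area of the reference triangle: [A_1A_2A_3] = ½·((-4)·(-21/2−(13/2)) + (-1)·(13/2−(-3/2)) + 12·(-3/2−(-21/2))) = ½·(68 − 8 + 108) = 84.
[PA_2A_3] = ½·((55/3)·(-21/2−(13/2)) + (-1)·(13/2−(37/6)) + 12·(37/6−(-21/2))) = ½·(-935/3 − 1/3 + 200) = -56, so the A_1-coordinate is (-56)/84 = -2/3.
[A_1PA_3] = ½·((-4)·(37/6−(13/2)) + (55/3)·(13/2−(-3/2)) + 12·(-3/2−(37/6))) = ½·(4/3 + 440/3 − 92) = 28, so the A_2-coordinate is 1/3.
[A_1A_2P] = ½·((-4)·(-21/2−(37/6)) + (-1)·(37/6−(-3/2)) + (55/3)·(-3/2−(-21/2))) = ½·(200/3 − 23/3 + 165) = 112, so the A_3-coordinate is 4/3.
Check: -2/3 + 1/3 + 4/3 = 1.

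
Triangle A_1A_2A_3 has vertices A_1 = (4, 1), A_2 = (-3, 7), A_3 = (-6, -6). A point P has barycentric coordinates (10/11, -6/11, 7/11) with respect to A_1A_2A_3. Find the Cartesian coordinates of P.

(16/11, -74/11)

P = (10/11)·A_1 + (-6/11)·A_2 + (7/11)·A_3.
x-coordinate: (10/11)·4 + (-6/11)·(-3) + (7/11)·(-6) = 16/11.
y-coordinate: (10/11)·1 + (-6/11)·7 + (7/11)·(-6) = -74/11.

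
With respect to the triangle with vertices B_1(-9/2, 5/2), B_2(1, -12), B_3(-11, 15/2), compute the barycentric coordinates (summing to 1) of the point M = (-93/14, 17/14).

(1/7, 2/7, 4/7)

Signed area of the reference triangle: [B_1B_2B_3] = ½·((-9/2)·(-12−(15/2)) + 1·(15/2−(5/2)) + (-11)·(5/2−(-12))) = ½·(351/4 + 5 − 319/2) = -267/8.
[MB_2B_3] = ½·((-93/14)·(-12−(15/2)) + 1·(15/2−(17/14)) + (-11)·(17/14−(-12))) = ½·(3627/28 + 44/7 − 2035/14) = -267/56, so the B_1-coordinate is (-267/56)/(-267/8) = 1/7.
[B_1MB_3] = ½·((-9/2)·(17/14−(15/2)) + (-93/14)·(15/2−(5/2)) + (-11)·(5/2−(17/14))) = ½·(198/7 − 465/14 − 99/7) = -267/28, so the B_2-coordinate is 2/7.
[B_1B_2M] = ½·((-9/2)·(-12−(17/14)) + 1·(17/14−(5/2)) + (-93/14)·(5/2−(-12))) = ½·(1665/28 − 9/7 − 2697/28) = -267/14, so the B_3-coordinate is 4/7.
Check: 1/7 + 2/7 + 4/7 = 1.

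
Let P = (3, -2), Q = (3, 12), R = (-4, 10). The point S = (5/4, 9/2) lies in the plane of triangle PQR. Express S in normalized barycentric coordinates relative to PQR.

Signed area of the reference triangle: [PQR] = ½·(3·(12−10) + 3·(10−(-2)) + (-4)·(-2−12)) = ½·(6 + 36 + 56) = 49.
[SQR] = ½·((5/4)·(12−10) + 3·(10−(9/2)) + (-4)·(9/2−12)) = ½·(5/2 + 33/2 + 30) = 49/2, so the P-coordinate is (49/2)/49 = 1/2.
[PSR] = ½·(3·(9/2−10) + (5/4)·(10−(-2)) + (-4)·(-2−(9/2))) = ½·(-33/2 + 15 + 26) = 49/4, so the Q-coordinate is 1/4.
[PQS] = ½·(3·(12−(9/2)) + 3·(9/2−(-2)) + (5/4)·(-2−12)) = ½·(45/2 + 39/2 − 35/2) = 49/4, so the R-coordinate is 1/4.

(1/2, 1/4, 1/4)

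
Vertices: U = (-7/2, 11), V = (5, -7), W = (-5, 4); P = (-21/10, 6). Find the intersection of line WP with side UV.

(-11/8, 13/2)

Barycentric coordinates of P with respect to UVW: (3/5, 1/5, 1/5).
On side UV the W-coordinate is zero; dropping P's W-weight 1/5 and renormalizing the remaining 3/5 : 1/5 gives weights 3/4, 1/4 on U, V.
Q = (3/4)·(-7/2, 11) + (1/4)·(5, -7) = (-11/8, 13/2).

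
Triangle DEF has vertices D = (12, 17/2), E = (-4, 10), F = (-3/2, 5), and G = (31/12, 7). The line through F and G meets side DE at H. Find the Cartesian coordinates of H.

(20/3, 9)

Barycentric coordinates of G with respect to DEF: (1/3, 1/6, 1/2).
On side DE the F-coordinate is zero; dropping G's F-weight 1/2 and renormalizing the remaining 1/3 : 1/6 gives weights 2/3, 1/3 on D, E.
H = (2/3)·(12, 17/2) + (1/3)·(-4, 10) = (20/3, 9).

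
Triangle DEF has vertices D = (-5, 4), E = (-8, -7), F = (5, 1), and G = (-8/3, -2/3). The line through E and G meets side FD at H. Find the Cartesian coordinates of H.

Barycentric coordinates of G with respect to DEF: (1/3, 1/3, 1/3).
On side FD the E-coordinate is zero; dropping G's E-weight 1/3 and renormalizing the remaining 1/3 : 1/3 gives weights 1/2, 1/2 on F, D.
H = (1/2)·(5, 1) + (1/2)·(-5, 4) = (0, 5/2).

(0, 5/2)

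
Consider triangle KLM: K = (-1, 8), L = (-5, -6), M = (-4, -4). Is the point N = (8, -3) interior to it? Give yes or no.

no

Barycentric coordinates of N: (-23/6, -47/2, 85/3).
The three coordinates are negative, negative, positive; a point is interior exactly when all three are positive.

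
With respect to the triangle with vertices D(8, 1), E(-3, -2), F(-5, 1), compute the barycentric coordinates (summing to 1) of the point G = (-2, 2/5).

(1/5, 1/5, 3/5)

Signed area of the reference triangle: [DEF] = ½·(8·(-2−1) + (-3)·(1−1) + (-5)·(1−(-2))) = ½·(-24 + 0 − 15) = -39/2.
[GEF] = ½·((-2)·(-2−1) + (-3)·(1−(2/5)) + (-5)·(2/5−(-2))) = ½·(6 − 9/5 − 12) = -39/10, so the D-coordinate is (-39/10)/(-39/2) = 1/5.
[DGF] = ½·(8·(2/5−1) + (-2)·(1−1) + (-5)·(1−(2/5))) = ½·(-24/5 + 0 − 3) = -39/10, so the E-coordinate is 1/5.
[DEG] = ½·(8·(-2−(2/5)) + (-3)·(2/5−1) + (-2)·(1−(-2))) = ½·(-96/5 + 9/5 − 6) = -117/10, so the F-coordinate is 3/5.
Check: 1/5 + 1/5 + 3/5 = 1.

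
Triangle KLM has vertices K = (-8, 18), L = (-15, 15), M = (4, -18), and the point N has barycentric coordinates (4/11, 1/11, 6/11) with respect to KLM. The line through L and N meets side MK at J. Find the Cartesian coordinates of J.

Line LN meets MK where the L-coordinate vanishes; zeroing N's L-weight and renormalizing leaves M, K-weights 6/11 : 4/11 → (3/5, 2/5).
So J = (3/5)·M + (2/5)·K = (-4/5, -18/5).

(-4/5, -18/5)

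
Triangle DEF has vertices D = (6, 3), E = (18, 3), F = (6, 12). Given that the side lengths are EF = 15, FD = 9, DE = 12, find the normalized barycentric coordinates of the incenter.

(5/12, 1/4, 1/3)

The incenter has barycentric coordinates proportional to the opposite side lengths: (15 : 9 : 12).
Normalizing by 15+9+12 = 36 gives (5/12, 1/4, 1/3).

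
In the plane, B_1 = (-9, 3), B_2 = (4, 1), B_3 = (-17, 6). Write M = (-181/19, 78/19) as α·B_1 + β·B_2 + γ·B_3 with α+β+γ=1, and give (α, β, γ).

(2/19, 6/19, 11/19)

Signed area of the reference triangle: [B_1B_2B_3] = ½·((-9)·(1−6) + 4·(6−3) + (-17)·(3−1)) = ½·(45 + 12 − 34) = 23/2.
[MB_2B_3] = ½·((-181/19)·(1−6) + 4·(6−(78/19)) + (-17)·(78/19−1)) = ½·(905/19 + 144/19 − 1003/19) = 23/19, so the B_1-coordinate is (23/19)/(23/2) = 2/19.
[B_1MB_3] = ½·((-9)·(78/19−6) + (-181/19)·(6−3) + (-17)·(3−(78/19))) = ½·(324/19 − 543/19 + 357/19) = 69/19, so the B_2-coordinate is 6/19.
[B_1B_2M] = ½·((-9)·(1−(78/19)) + 4·(78/19−3) + (-181/19)·(3−1)) = ½·(531/19 + 84/19 − 362/19) = 253/38, so the B_3-coordinate is 11/19.
Check: 2/19 + 6/19 + 11/19 = 1.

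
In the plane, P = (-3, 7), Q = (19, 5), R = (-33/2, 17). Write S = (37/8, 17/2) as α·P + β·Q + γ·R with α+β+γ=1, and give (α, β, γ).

Signed area of the reference triangle: [PQR] = ½·((-3)·(5−17) + 19·(17−7) + (-33/2)·(7−5)) = ½·(36 + 190 − 33) = 193/2.
[SQR] = ½·((37/8)·(5−17) + 19·(17−(17/2)) + (-33/2)·(17/2−5)) = ½·(-111/2 + 323/2 − 231/4) = 193/8, so the P-coordinate is (193/8)/(193/2) = 1/4.
[PSR] = ½·((-3)·(17/2−17) + (37/8)·(17−7) + (-33/2)·(7−(17/2))) = ½·(51/2 + 185/4 + 99/4) = 193/4, so the Q-coordinate is 1/2.
[PQS] = ½·((-3)·(5−(17/2)) + 19·(17/2−7) + (37/8)·(7−5)) = ½·(21/2 + 57/2 + 37/4) = 193/8, so the R-coordinate is 1/4.

(1/4, 1/2, 1/4)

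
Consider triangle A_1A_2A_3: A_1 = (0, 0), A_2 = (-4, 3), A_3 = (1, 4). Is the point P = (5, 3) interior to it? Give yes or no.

Barycentric coordinates of P: (9/19, -17/19, 27/19).
The three coordinates are positive, negative, positive; a point is interior exactly when all three are positive.

no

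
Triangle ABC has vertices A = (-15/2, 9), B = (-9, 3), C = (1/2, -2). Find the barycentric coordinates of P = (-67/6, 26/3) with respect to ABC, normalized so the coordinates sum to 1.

(2/3, 2/3, -1/3)

Signed area of the reference triangle: [ABC] = ½·((-15/2)·(3−(-2)) + (-9)·(-2−9) + (1/2)·(9−3)) = ½·(-75/2 + 99 + 3) = 129/4.
[PBC] = ½·((-67/6)·(3−(-2)) + (-9)·(-2−(26/3)) + (1/2)·(26/3−3)) = ½·(-335/6 + 96 + 17/6) = 43/2, so the A-coordinate is (43/2)/(129/4) = 2/3.
[APC] = ½·((-15/2)·(26/3−(-2)) + (-67/6)·(-2−9) + (1/2)·(9−(26/3))) = ½·(-80 + 737/6 + 1/6) = 43/2, so the B-coordinate is 2/3.
[ABP] = ½·((-15/2)·(3−(26/3)) + (-9)·(26/3−9) + (-67/6)·(9−3)) = ½·(85/2 + 3 − 67) = -43/4, so the C-coordinate is -1/3.
Check: 2/3 + 2/3 − 1/3 = 1.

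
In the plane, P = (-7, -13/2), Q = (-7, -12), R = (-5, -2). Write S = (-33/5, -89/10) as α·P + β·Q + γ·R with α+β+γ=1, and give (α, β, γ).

(1/5, 3/5, 1/5)

Signed area of the reference triangle: [PQR] = ½·((-7)·(-12−(-2)) + (-7)·(-2−(-13/2)) + (-5)·(-13/2−(-12))) = ½·(70 − 63/2 − 55/2) = 11/2.
[SQR] = ½·((-33/5)·(-12−(-2)) + (-7)·(-2−(-89/10)) + (-5)·(-89/10−(-12))) = ½·(66 − 483/10 − 31/2) = 11/10, so the P-coordinate is (11/10)/(11/2) = 1/5.
[PSR] = ½·((-7)·(-89/10−(-2)) + (-33/5)·(-2−(-13/2)) + (-5)·(-13/2−(-89/10))) = ½·(483/10 − 297/10 − 12) = 33/10, so the Q-coordinate is 3/5.
[PQS] = ½·((-7)·(-12−(-89/10)) + (-7)·(-89/10−(-13/2)) + (-33/5)·(-13/2−(-12))) = ½·(217/10 + 84/5 − 363/10) = 11/10, so the R-coordinate is 1/5.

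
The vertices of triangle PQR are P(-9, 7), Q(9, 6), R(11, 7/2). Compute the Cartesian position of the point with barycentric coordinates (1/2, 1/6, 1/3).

(2/3, 17/3)

S = (1/2)·P + (1/6)·Q + (1/3)·R.
x-coordinate: (1/2)·(-9) + (1/6)·9 + (1/3)·11 = 2/3.
y-coordinate: (1/2)·7 + (1/6)·6 + (1/3)·(7/2) = 17/3.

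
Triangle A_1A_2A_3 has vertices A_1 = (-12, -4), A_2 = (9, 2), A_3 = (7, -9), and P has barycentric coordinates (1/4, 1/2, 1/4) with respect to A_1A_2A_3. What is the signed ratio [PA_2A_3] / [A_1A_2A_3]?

1/4

The signed ratio [PA_2A_3]/[A_1A_2A_3] equals the barycentric coordinate of P at vertex A_1, which is 1/4.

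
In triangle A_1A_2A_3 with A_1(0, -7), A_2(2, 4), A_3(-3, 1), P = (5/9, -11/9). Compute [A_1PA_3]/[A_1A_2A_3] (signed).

[A_1A_2A_3] = ½·(0·(4−1) + 2·(1−(-7)) + (-3)·(-7−4)) = ½·(0 + 16 + 33) = 49/2.
[A_1PA_3] = ½·(0·(-11/9−1) + (5/9)·(1−(-7)) + (-3)·(-7−(-11/9))) = ½·(0 + 40/9 + 52/3) = 98/9, so the ratio is (98/9)/(49/2) = 4/9.

4/9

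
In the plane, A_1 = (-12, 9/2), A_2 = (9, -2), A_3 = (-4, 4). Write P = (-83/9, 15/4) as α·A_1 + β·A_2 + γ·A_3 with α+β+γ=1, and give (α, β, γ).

Signed area of the reference triangle: [A_1A_2A_3] = ½·((-12)·(-2−4) + 9·(4−(9/2)) + (-4)·(9/2−(-2))) = ½·(72 − 9/2 − 26) = 83/4.
[PA_2A_3] = ½·((-83/9)·(-2−4) + 9·(4−(15/4)) + (-4)·(15/4−(-2))) = ½·(166/3 + 9/4 − 23) = 415/24, so the A_1-coordinate is (415/24)/(83/4) = 5/6.
[A_1PA_3] = ½·((-12)·(15/4−4) + (-83/9)·(4−(9/2)) + (-4)·(9/2−(15/4))) = ½·(3 + 83/18 − 3) = 83/36, so the A_2-coordinate is 1/9.
[A_1A_2P] = ½·((-12)·(-2−(15/4)) + 9·(15/4−(9/2)) + (-83/9)·(9/2−(-2))) = ½·(69 − 27/4 − 1079/18) = 83/72, so the A_3-coordinate is 1/18.
Check: 5/6 + 1/9 + 1/18 = 1.

(5/6, 1/9, 1/18)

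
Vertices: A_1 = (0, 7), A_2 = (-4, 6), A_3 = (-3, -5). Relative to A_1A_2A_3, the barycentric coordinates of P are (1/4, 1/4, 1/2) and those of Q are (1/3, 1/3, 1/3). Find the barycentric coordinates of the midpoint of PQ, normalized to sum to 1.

Since both coordinate triples sum to 1, the midpoint's barycentrics are the componentwise average.
(1/4+1/3)/2 = 7/24; similarly 7/24 and 5/12.

(7/24, 7/24, 5/12)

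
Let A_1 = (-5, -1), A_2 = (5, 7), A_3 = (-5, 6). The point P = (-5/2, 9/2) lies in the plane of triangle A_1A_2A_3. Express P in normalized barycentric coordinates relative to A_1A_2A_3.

Signed area of the reference triangle: [A_1A_2A_3] = ½·((-5)·(7−6) + 5·(6−(-1)) + (-5)·(-1−7)) = ½·(-5 + 35 + 40) = 35.
[PA_2A_3] = ½·((-5/2)·(7−6) + 5·(6−(9/2)) + (-5)·(9/2−7)) = ½·(-5/2 + 15/2 + 25/2) = 35/4, so the A_1-coordinate is (35/4)/35 = 1/4.
[A_1PA_3] = ½·((-5)·(9/2−6) + (-5/2)·(6−(-1)) + (-5)·(-1−(9/2))) = ½·(15/2 − 35/2 + 55/2) = 35/4, so the A_2-coordinate is 1/4.
[A_1A_2P] = ½·((-5)·(7−(9/2)) + 5·(9/2−(-1)) + (-5/2)·(-1−7)) = ½·(-25/2 + 55/2 + 20) = 35/2, so the A_3-coordinate is 1/2.
Check: 1/4 + 1/4 + 1/2 = 1.

(1/4, 1/4, 1/2)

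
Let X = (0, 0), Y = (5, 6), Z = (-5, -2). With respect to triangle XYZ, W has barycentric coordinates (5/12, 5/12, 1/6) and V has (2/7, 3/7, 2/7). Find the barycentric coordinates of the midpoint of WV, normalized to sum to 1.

(59/168, 71/168, 19/84)

Since both coordinate triples sum to 1, the midpoint's barycentrics are the componentwise average.
(5/12+2/7)/2 = 59/168; similarly 71/168 and 19/84.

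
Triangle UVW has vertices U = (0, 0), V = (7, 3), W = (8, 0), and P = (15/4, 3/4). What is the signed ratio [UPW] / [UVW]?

1/4

[UVW] = ½·(0·(3−0) + 7·(0−0) + 8·(0−3)) = ½·(0 + 0 − 24) = -12.
[UPW] = ½·(0·(3/4−0) + (15/4)·(0−0) + 8·(0−(3/4))) = ½·(0 + 0 − 6) = -3, so the ratio is (-3)/(-12) = 1/4.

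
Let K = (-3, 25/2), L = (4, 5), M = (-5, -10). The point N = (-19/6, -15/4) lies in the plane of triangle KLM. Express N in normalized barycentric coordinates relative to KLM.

Signed area of the reference triangle: [KLM] = ½·((-3)·(5−(-10)) + 4·(-10−(25/2)) + (-5)·(25/2−5)) = ½·(-45 − 90 − 75/2) = -345/4.
[NLM] = ½·((-19/6)·(5−(-10)) + 4·(-10−(-15/4)) + (-5)·(-15/4−5)) = ½·(-95/2 − 25 + 175/4) = -115/8, so the K-coordinate is (-115/8)/(-345/4) = 1/6.
[KNM] = ½·((-3)·(-15/4−(-10)) + (-19/6)·(-10−(25/2)) + (-5)·(25/2−(-15/4))) = ½·(-75/4 + 285/4 − 325/4) = -115/8, so the L-coordinate is 1/6.
[KLN] = ½·((-3)·(5−(-15/4)) + 4·(-15/4−(25/2)) + (-19/6)·(25/2−5)) = ½·(-105/4 − 65 − 95/4) = -115/2, so the M-coordinate is 2/3.
Check: 1/6 + 1/6 + 2/3 = 1.

(1/6, 1/6, 2/3)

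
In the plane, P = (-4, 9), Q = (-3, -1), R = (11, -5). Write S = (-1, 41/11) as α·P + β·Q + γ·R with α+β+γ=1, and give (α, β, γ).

(6/11, 3/11, 2/11)

Signed area of the reference triangle: [PQR] = ½·((-4)·(-1−(-5)) + (-3)·(-5−9) + 11·(9−(-1))) = ½·(-16 + 42 + 110) = 68.
[SQR] = ½·((-1)·(-1−(-5)) + (-3)·(-5−(41/11)) + 11·(41/11−(-1))) = ½·(-4 + 288/11 + 52) = 408/11, so the P-coordinate is (408/11)/68 = 6/11.
[PSR] = ½·((-4)·(41/11−(-5)) + (-1)·(-5−9) + 11·(9−(41/11))) = ½·(-384/11 + 14 + 58) = 204/11, so the Q-coordinate is 3/11.
[PQS] = ½·((-4)·(-1−(41/11)) + (-3)·(41/11−9) + (-1)·(9−(-1))) = ½·(208/11 + 174/11 − 10) = 136/11, so the R-coordinate is 2/11.
Check: 6/11 + 3/11 + 2/11 = 1.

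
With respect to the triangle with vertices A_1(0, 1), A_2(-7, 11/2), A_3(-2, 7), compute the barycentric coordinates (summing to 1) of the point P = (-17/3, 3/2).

(2/3, 1, -2/3)

Signed area of the reference triangle: [A_1A_2A_3] = ½·(0·(11/2−7) + (-7)·(7−1) + (-2)·(1−(11/2))) = ½·(0 − 42 + 9) = -33/2.
[PA_2A_3] = ½·((-17/3)·(11/2−7) + (-7)·(7−(3/2)) + (-2)·(3/2−(11/2))) = ½·(17/2 − 77/2 + 8) = -11, so the A_1-coordinate is (-11)/(-33/2) = 2/3.
[A_1PA_3] = ½·(0·(3/2−7) + (-17/3)·(7−1) + (-2)·(1−(3/2))) = ½·(0 − 34 + 1) = -33/2, so the A_2-coordinate is 1.
[A_1A_2P] = ½·(0·(11/2−(3/2)) + (-7)·(3/2−1) + (-17/3)·(1−(11/2))) = ½·(0 − 7/2 + 51/2) = 11, so the A_3-coordinate is -2/3.
Check: 2/3 + 1 − 2/3 = 1.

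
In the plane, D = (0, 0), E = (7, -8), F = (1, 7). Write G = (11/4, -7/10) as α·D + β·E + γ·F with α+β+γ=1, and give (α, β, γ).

(7/20, 7/20, 3/10)

Signed area of the reference triangle: [DEF] = ½·(0·(-8−7) + 7·(7−0) + 1·(0−(-8))) = ½·(0 + 49 + 8) = 57/2.
[GEF] = ½·((11/4)·(-8−7) + 7·(7−(-7/10)) + 1·(-7/10−(-8))) = ½·(-165/4 + 539/10 + 73/10) = 399/40, so the D-coordinate is (399/40)/(57/2) = 7/20.
[DGF] = ½·(0·(-7/10−7) + (11/4)·(7−0) + 1·(0−(-7/10))) = ½·(0 + 77/4 + 7/10) = 399/40, so the E-coordinate is 7/20.
[DEG] = ½·(0·(-8−(-7/10)) + 7·(-7/10−0) + (11/4)·(0−(-8))) = ½·(0 − 49/10 + 22) = 171/20, so the F-coordinate is 3/10.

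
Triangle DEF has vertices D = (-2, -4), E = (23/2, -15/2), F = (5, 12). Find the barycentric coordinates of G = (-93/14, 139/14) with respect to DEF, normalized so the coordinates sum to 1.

Signed area of the reference triangle: [DEF] = ½·((-2)·(-15/2−12) + (23/2)·(12−(-4)) + 5·(-4−(-15/2))) = ½·(39 + 184 + 35/2) = 481/4.
[GEF] = ½·((-93/14)·(-15/2−12) + (23/2)·(12−(139/14)) + 5·(139/14−(-15/2))) = ½·(3627/28 + 667/28 + 610/7) = 481/4, so the D-coordinate is (481/4)/(481/4) = 1.
[DGF] = ½·((-2)·(139/14−12) + (-93/14)·(12−(-4)) + 5·(-4−(139/14))) = ½·(29/7 − 744/7 − 975/14) = -2405/28, so the E-coordinate is -5/7.
[DEG] = ½·((-2)·(-15/2−(139/14)) + (23/2)·(139/14−(-4)) + (-93/14)·(-4−(-15/2))) = ½·(244/7 + 4485/28 − 93/4) = 2405/28, so the F-coordinate is 5/7.

(1, -5/7, 5/7)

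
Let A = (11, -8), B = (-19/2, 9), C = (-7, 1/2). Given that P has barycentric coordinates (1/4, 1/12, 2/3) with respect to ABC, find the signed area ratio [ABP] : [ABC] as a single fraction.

The signed ratio [ABP]/[ABC] equals the barycentric coordinate of P at vertex C, which is 2/3.

2/3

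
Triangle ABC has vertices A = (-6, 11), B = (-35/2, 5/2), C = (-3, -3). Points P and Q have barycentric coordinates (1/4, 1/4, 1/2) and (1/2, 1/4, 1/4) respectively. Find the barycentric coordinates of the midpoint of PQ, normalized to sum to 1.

Since both coordinate triples sum to 1, the midpoint's barycentrics are the componentwise average.
(1/4+1/2)/2 = 3/8; similarly 1/4 and 3/8.

(3/8, 1/4, 3/8)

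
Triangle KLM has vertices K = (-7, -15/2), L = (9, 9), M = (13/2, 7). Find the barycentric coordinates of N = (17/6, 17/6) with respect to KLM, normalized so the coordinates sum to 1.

Signed area of the reference triangle: [KLM] = ½·((-7)·(9−7) + 9·(7−(-15/2)) + (13/2)·(-15/2−9)) = ½·(-14 + 261/2 − 429/4) = 37/8.
[NLM] = ½·((17/6)·(9−7) + 9·(7−(17/6)) + (13/2)·(17/6−9)) = ½·(17/3 + 75/2 − 481/12) = 37/24, so the K-coordinate is (37/24)/(37/8) = 1/3.
[KNM] = ½·((-7)·(17/6−7) + (17/6)·(7−(-15/2)) + (13/2)·(-15/2−(17/6))) = ½·(175/6 + 493/12 − 403/6) = 37/24, so the L-coordinate is 1/3.
[KLN] = ½·((-7)·(9−(17/6)) + 9·(17/6−(-15/2)) + (17/6)·(-15/2−9)) = ½·(-259/6 + 93 − 187/4) = 37/24, so the M-coordinate is 1/3.
Check: 1/3 + 1/3 + 1/3 = 1.

(1/3, 1/3, 1/3)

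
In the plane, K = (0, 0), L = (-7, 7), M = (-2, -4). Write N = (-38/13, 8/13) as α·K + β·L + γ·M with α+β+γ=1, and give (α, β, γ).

Signed area of the reference triangle: [KLM] = ½·(0·(7−(-4)) + (-7)·(-4−0) + (-2)·(0−7)) = ½·(0 + 28 + 14) = 21.
[NLM] = ½·((-38/13)·(7−(-4)) + (-7)·(-4−(8/13)) + (-2)·(8/13−7)) = ½·(-418/13 + 420/13 + 166/13) = 84/13, so the K-coordinate is (84/13)/21 = 4/13.
[KNM] = ½·(0·(8/13−(-4)) + (-38/13)·(-4−0) + (-2)·(0−(8/13))) = ½·(0 + 152/13 + 16/13) = 84/13, so the L-coordinate is 4/13.
[KLN] = ½·(0·(7−(8/13)) + (-7)·(8/13−0) + (-38/13)·(0−7)) = ½·(0 − 56/13 + 266/13) = 105/13, so the M-coordinate is 5/13.

(4/13, 4/13, 5/13)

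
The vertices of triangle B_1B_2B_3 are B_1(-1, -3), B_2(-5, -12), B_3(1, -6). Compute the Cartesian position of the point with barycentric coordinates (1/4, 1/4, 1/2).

(-1, -27/4)

M = (1/4)·B_1 + (1/4)·B_2 + (1/2)·B_3.
x-coordinate: (1/4)·(-1) + (1/4)·(-5) + (1/2)·1 = -1.
y-coordinate: (1/4)·(-3) + (1/4)·(-12) + (1/2)·(-6) = -27/4.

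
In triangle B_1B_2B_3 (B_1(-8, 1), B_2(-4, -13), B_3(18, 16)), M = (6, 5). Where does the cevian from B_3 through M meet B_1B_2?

(-6, -6)

Barycentric coordinates of M with respect to B_1B_2B_3: (1/4, 1/4, 1/2).
On side B_1B_2 the B_3-coordinate is zero; dropping M's B_3-weight 1/2 and renormalizing the remaining 1/4 : 1/4 gives weights 1/2, 1/2 on B_1, B_2.
N = (1/2)·(-8, 1) + (1/2)·(-4, -13) = (-6, -6).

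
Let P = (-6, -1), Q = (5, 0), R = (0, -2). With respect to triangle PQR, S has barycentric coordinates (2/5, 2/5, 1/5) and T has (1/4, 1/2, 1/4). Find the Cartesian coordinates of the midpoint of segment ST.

(3/10, -31/40)

Barycentric coordinates of the midpoint are the average: (13/40, 9/20, 9/40).
Converting: (13/40)·P + (9/20)·Q + (9/40)·R = (3/10, -31/40).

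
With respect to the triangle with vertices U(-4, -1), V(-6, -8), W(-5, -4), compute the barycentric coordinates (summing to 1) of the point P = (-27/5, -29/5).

(1/5, 3/5, 1/5)

Signed area of the reference triangle: [UVW] = ½·((-4)·(-8−(-4)) + (-6)·(-4−(-1)) + (-5)·(-1−(-8))) = ½·(16 + 18 − 35) = -1/2.
[PVW] = ½·((-27/5)·(-8−(-4)) + (-6)·(-4−(-29/5)) + (-5)·(-29/5−(-8))) = ½·(108/5 − 54/5 − 11) = -1/10, so the U-coordinate is (-1/10)/(-1/2) = 1/5.
[UPW] = ½·((-4)·(-29/5−(-4)) + (-27/5)·(-4−(-1)) + (-5)·(-1−(-29/5))) = ½·(36/5 + 81/5 − 24) = -3/10, so the V-coordinate is 3/5.
[UVP] = ½·((-4)·(-8−(-29/5)) + (-6)·(-29/5−(-1)) + (-27/5)·(-1−(-8))) = ½·(44/5 + 144/5 − 189/5) = -1/10, so the W-coordinate is 1/5.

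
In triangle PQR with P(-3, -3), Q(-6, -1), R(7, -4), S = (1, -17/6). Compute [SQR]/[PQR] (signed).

1/6

[PQR] = ½·((-3)·(-1−(-4)) + (-6)·(-4−(-3)) + 7·(-3−(-1))) = ½·(-9 + 6 − 14) = -17/2.
[SQR] = ½·(1·(-1−(-4)) + (-6)·(-4−(-17/6)) + 7·(-17/6−(-1))) = ½·(3 + 7 − 77/6) = -17/12, so the ratio is (-17/12)/(-17/2) = 1/6.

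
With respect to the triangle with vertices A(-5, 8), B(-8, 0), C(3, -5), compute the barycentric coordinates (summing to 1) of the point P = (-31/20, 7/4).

(1/2, 1/20, 9/20)

Signed area of the reference triangle: [ABC] = ½·((-5)·(0−(-5)) + (-8)·(-5−8) + 3·(8−0)) = ½·(-25 + 104 + 24) = 103/2.
[PBC] = ½·((-31/20)·(0−(-5)) + (-8)·(-5−(7/4)) + 3·(7/4−0)) = ½·(-31/4 + 54 + 21/4) = 103/4, so the A-coordinate is (103/4)/(103/2) = 1/2.
[APC] = ½·((-5)·(7/4−(-5)) + (-31/20)·(-5−8) + 3·(8−(7/4))) = ½·(-135/4 + 403/20 + 75/4) = 103/40, so the B-coordinate is 1/20.
[ABP] = ½·((-5)·(0−(7/4)) + (-8)·(7/4−8) + (-31/20)·(8−0)) = ½·(35/4 + 50 − 62/5) = 927/40, so the C-coordinate is 9/20.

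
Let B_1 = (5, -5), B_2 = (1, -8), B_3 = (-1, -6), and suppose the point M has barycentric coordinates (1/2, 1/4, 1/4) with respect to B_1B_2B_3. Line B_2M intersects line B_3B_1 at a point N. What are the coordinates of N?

(3, -16/3)

Line B_2M meets B_3B_1 where the B_2-coordinate vanishes; zeroing M's B_2-weight and renormalizing leaves B_3, B_1-weights 1/4 : 1/2 → (1/3, 2/3).
So N = (1/3)·B_3 + (2/3)·B_1 = (3, -16/3).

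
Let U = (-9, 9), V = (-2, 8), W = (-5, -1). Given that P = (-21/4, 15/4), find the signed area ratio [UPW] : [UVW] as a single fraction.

1/4

[UVW] = ½·((-9)·(8−(-1)) + (-2)·(-1−9) + (-5)·(9−8)) = ½·(-81 + 20 − 5) = -33.
[UPW] = ½·((-9)·(15/4−(-1)) + (-21/4)·(-1−9) + (-5)·(9−(15/4))) = ½·(-171/4 + 105/2 − 105/4) = -33/4, so the ratio is (-33/4)/(-33) = 1/4.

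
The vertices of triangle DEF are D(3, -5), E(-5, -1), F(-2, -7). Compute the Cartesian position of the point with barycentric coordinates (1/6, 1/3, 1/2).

G = (1/6)·D + (1/3)·E + (1/2)·F.
x-coordinate: (1/6)·3 + (1/3)·(-5) + (1/2)·(-2) = -13/6.
y-coordinate: (1/6)·(-5) + (1/3)·(-1) + (1/2)·(-7) = -14/3.

(-13/6, -14/3)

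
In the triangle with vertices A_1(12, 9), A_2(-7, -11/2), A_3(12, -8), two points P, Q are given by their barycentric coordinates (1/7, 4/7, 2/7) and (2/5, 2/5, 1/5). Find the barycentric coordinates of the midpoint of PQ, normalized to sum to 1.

(19/70, 17/35, 17/70)

Since both coordinate triples sum to 1, the midpoint's barycentrics are the componentwise average.
(1/7+2/5)/2 = 19/70; similarly 17/35 and 17/70.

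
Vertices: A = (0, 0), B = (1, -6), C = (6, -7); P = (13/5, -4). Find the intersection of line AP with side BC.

Barycentric coordinates of P with respect to ABC: (2/5, 1/5, 2/5).
On side BC the A-coordinate is zero; dropping P's A-weight 2/5 and renormalizing the remaining 1/5 : 2/5 gives weights 1/3, 2/3 on B, C.
Q = (1/3)·(1, -6) + (2/3)·(6, -7) = (13/3, -20/3).

(13/3, -20/3)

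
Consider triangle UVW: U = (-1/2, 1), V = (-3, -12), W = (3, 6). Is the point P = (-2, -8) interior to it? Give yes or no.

yes

Barycentric coordinates of P: (2/11, 8/11, 1/11).
The three coordinates are positive, positive, positive; a point is interior exactly when all three are positive.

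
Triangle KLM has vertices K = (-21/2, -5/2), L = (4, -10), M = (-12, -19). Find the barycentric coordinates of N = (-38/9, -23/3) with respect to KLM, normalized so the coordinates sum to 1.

Signed area of the reference triangle: [KLM] = ½·((-21/2)·(-10−(-19)) + 4·(-19−(-5/2)) + (-12)·(-5/2−(-10))) = ½·(-189/2 − 66 − 90) = -501/4.
[NLM] = ½·((-38/9)·(-10−(-19)) + 4·(-19−(-23/3)) + (-12)·(-23/3−(-10))) = ½·(-38 − 136/3 − 28) = -167/3, so the K-coordinate is (-167/3)/(-501/4) = 4/9.
[KNM] = ½·((-21/2)·(-23/3−(-19)) + (-38/9)·(-19−(-5/2)) + (-12)·(-5/2−(-23/3))) = ½·(-119 + 209/3 − 62) = -167/3, so the L-coordinate is 4/9.
[KLN] = ½·((-21/2)·(-10−(-23/3)) + 4·(-23/3−(-5/2)) + (-38/9)·(-5/2−(-10))) = ½·(49/2 − 62/3 − 95/3) = -167/12, so the M-coordinate is 1/9.
Check: 4/9 + 4/9 + 1/9 = 1.

(4/9, 4/9, 1/9)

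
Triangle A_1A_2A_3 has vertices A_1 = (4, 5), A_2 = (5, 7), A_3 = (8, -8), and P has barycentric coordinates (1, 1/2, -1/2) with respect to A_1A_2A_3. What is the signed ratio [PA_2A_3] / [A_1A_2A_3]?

1

The signed ratio [PA_2A_3]/[A_1A_2A_3] equals the barycentric coordinate of P at vertex A_1, which is 1.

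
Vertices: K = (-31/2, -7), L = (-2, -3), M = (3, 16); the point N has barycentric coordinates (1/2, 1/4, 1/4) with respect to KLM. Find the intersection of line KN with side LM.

Line KN meets LM where the K-coordinate vanishes; zeroing N's K-weight and renormalizing leaves L, M-weights 1/4 : 1/4 → (1/2, 1/2).
So J = (1/2)·L + (1/2)·M = (1/2, 13/2).

(1/2, 13/2)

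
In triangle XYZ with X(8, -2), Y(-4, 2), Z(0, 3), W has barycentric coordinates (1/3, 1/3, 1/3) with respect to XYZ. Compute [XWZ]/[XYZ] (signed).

1/3

The signed ratio [XWZ]/[XYZ] equals the barycentric coordinate of W at vertex Y, which is 1/3.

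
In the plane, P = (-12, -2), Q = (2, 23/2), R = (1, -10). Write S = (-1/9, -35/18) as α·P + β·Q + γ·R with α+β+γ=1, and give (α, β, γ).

(1/9, 1/3, 5/9)

Signed area of the reference triangle: [PQR] = ½·((-12)·(23/2−(-10)) + 2·(-10−(-2)) + 1·(-2−(23/2))) = ½·(-258 − 16 − 27/2) = -575/4.
[SQR] = ½·((-1/9)·(23/2−(-10)) + 2·(-10−(-35/18)) + 1·(-35/18−(23/2))) = ½·(-43/18 − 145/9 − 121/9) = -575/36, so the P-coordinate is (-575/36)/(-575/4) = 1/9.
[PSR] = ½·((-12)·(-35/18−(-10)) + (-1/9)·(-10−(-2)) + 1·(-2−(-35/18))) = ½·(-290/3 + 8/9 − 1/18) = -575/12, so the Q-coordinate is 1/3.
[PQS] = ½·((-12)·(23/2−(-35/18)) + 2·(-35/18−(-2)) + (-1/9)·(-2−(23/2))) = ½·(-484/3 + 1/9 + 3/2) = -2875/36, so the R-coordinate is 5/9.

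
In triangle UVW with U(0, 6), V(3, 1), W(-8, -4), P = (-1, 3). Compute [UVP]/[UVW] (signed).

[UVW] = ½·(0·(1−(-4)) + 3·(-4−6) + (-8)·(6−1)) = ½·(0 − 30 − 40) = -35.
[UVP] = ½·(0·(1−3) + 3·(3−6) + (-1)·(6−1)) = ½·(0 − 9 − 5) = -7, so the ratio is (-7)/(-35) = 1/5.

1/5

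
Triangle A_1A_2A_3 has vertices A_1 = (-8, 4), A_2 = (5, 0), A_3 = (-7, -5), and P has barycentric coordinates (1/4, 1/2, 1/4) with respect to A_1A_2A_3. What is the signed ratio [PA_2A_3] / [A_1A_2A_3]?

1/4

The signed ratio [PA_2A_3]/[A_1A_2A_3] equals the barycentric coordinate of P at vertex A_1, which is 1/4.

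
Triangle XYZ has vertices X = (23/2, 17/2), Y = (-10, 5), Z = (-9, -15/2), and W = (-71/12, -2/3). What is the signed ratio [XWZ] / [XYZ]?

[XYZ] = ½·((23/2)·(5−(-15/2)) + (-10)·(-15/2−(17/2)) + (-9)·(17/2−5)) = ½·(575/4 + 160 − 63/2) = 1089/8.
[XWZ] = ½·((23/2)·(-2/3−(-15/2)) + (-71/12)·(-15/2−(17/2)) + (-9)·(17/2−(-2/3))) = ½·(943/12 + 284/3 − 165/2) = 363/8, so the ratio is (363/8)/(1089/8) = 1/3.

1/3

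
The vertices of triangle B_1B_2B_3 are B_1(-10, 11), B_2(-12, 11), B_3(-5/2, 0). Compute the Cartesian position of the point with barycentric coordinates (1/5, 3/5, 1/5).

(-97/10, 44/5)

M = (1/5)·B_1 + (3/5)·B_2 + (1/5)·B_3.
x-coordinate: (1/5)·(-10) + (3/5)·(-12) + (1/5)·(-5/2) = -97/10.
y-coordinate: (1/5)·11 + (3/5)·11 + (1/5)·0 = 44/5.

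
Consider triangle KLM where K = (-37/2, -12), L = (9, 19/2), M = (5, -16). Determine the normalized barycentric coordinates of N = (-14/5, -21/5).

(2/5, 2/5, 1/5)

Signed area of the reference triangle: [KLM] = ½·((-37/2)·(19/2−(-16)) + 9·(-16−(-12)) + 5·(-12−(19/2))) = ½·(-1887/4 − 36 − 215/2) = -2461/8.
[NLM] = ½·((-14/5)·(19/2−(-16)) + 9·(-16−(-21/5)) + 5·(-21/5−(19/2))) = ½·(-357/5 − 531/5 − 137/2) = -2461/20, so the K-coordinate is (-2461/20)/(-2461/8) = 2/5.
[KNM] = ½·((-37/2)·(-21/5−(-16)) + (-14/5)·(-16−(-12)) + 5·(-12−(-21/5))) = ½·(-2183/10 + 56/5 − 39) = -2461/20, so the L-coordinate is 2/5.
[KLN] = ½·((-37/2)·(19/2−(-21/5)) + 9·(-21/5−(-12)) + (-14/5)·(-12−(19/2))) = ½·(-5069/20 + 351/5 + 301/5) = -2461/40, so the M-coordinate is 1/5.
Check: 2/5 + 2/5 + 1/5 = 1.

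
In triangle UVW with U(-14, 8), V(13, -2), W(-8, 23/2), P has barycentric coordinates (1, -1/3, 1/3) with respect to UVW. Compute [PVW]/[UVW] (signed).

1

The signed ratio [PVW]/[UVW] equals the barycentric coordinate of P at vertex U, which is 1.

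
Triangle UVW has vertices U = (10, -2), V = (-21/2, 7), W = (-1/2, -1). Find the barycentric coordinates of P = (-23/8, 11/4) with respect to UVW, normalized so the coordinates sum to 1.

Signed area of the reference triangle: [UVW] = ½·(10·(7−(-1)) + (-21/2)·(-1−(-2)) + (-1/2)·(-2−7)) = ½·(80 − 21/2 + 9/2) = 37.
[PVW] = ½·((-23/8)·(7−(-1)) + (-21/2)·(-1−(11/4)) + (-1/2)·(11/4−7)) = ½·(-23 + 315/8 + 17/8) = 37/4, so the U-coordinate is (37/4)/37 = 1/4.
[UPW] = ½·(10·(11/4−(-1)) + (-23/8)·(-1−(-2)) + (-1/2)·(-2−(11/4))) = ½·(75/2 − 23/8 + 19/8) = 37/2, so the V-coordinate is 1/2.
[UVP] = ½·(10·(7−(11/4)) + (-21/2)·(11/4−(-2)) + (-23/8)·(-2−7)) = ½·(85/2 − 399/8 + 207/8) = 37/4, so the W-coordinate is 1/4.
Check: 1/4 + 1/2 + 1/4 = 1.

(1/4, 1/2, 1/4)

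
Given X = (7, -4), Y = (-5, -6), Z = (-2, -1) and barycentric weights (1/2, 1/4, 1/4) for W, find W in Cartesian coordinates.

(7/4, -15/4)

W = (1/2)·X + (1/4)·Y + (1/4)·Z.
x-coordinate: (1/2)·7 + (1/4)·(-5) + (1/4)·(-2) = 7/4.
y-coordinate: (1/2)·(-4) + (1/4)·(-6) + (1/4)·(-1) = -15/4.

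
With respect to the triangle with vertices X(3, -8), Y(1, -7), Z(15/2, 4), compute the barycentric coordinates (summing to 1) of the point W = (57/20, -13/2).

Signed area of the reference triangle: [XYZ] = ½·(3·(-7−4) + 1·(4−(-8)) + (15/2)·(-8−(-7))) = ½·(-33 + 12 − 15/2) = -57/4.
[WYZ] = ½·((57/20)·(-7−4) + 1·(4−(-13/2)) + (15/2)·(-13/2−(-7))) = ½·(-627/20 + 21/2 + 15/4) = -171/20, so the X-coordinate is (-171/20)/(-57/4) = 3/5.
[XWZ] = ½·(3·(-13/2−4) + (57/20)·(4−(-8)) + (15/2)·(-8−(-13/2))) = ½·(-63/2 + 171/5 − 45/4) = -171/40, so the Y-coordinate is 3/10.
[XYW] = ½·(3·(-7−(-13/2)) + 1·(-13/2−(-8)) + (57/20)·(-8−(-7))) = ½·(-3/2 + 3/2 − 57/20) = -57/40, so the Z-coordinate is 1/10.
Check: 3/5 + 3/10 + 1/10 = 1.

(3/5, 3/10, 1/10)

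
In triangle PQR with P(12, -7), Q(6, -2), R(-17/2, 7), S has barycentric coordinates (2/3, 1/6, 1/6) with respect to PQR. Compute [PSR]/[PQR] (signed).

The signed ratio [PSR]/[PQR] equals the barycentric coordinate of S at vertex Q, which is 1/6.

1/6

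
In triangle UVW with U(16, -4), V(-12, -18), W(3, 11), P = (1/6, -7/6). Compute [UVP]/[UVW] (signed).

1/2

[UVW] = ½·(16·(-18−11) + (-12)·(11−(-4)) + 3·(-4−(-18))) = ½·(-464 − 180 + 42) = -301.
[UVP] = ½·(16·(-18−(-7/6)) + (-12)·(-7/6−(-4)) + (1/6)·(-4−(-18))) = ½·(-808/3 − 34 + 7/3) = -301/2, so the ratio is (-301/2)/(-301) = 1/2.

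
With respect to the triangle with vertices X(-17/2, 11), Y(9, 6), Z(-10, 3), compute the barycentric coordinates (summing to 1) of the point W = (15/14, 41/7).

Signed area of the reference triangle: [XYZ] = ½·((-17/2)·(6−3) + 9·(3−11) + (-10)·(11−6)) = ½·(-51/2 − 72 − 50) = -295/4.
[WYZ] = ½·((15/14)·(6−3) + 9·(3−(41/7)) + (-10)·(41/7−6)) = ½·(45/14 − 180/7 + 10/7) = -295/28, so the X-coordinate is (-295/28)/(-295/4) = 1/7.
[XWZ] = ½·((-17/2)·(41/7−3) + (15/14)·(3−11) + (-10)·(11−(41/7))) = ½·(-170/7 − 60/7 − 360/7) = -295/7, so the Y-coordinate is 4/7.
[XYW] = ½·((-17/2)·(6−(41/7)) + 9·(41/7−11) + (15/14)·(11−6)) = ½·(-17/14 − 324/7 + 75/14) = -295/14, so the Z-coordinate is 2/7.
Check: 1/7 + 4/7 + 2/7 = 1.

(1/7, 4/7, 2/7)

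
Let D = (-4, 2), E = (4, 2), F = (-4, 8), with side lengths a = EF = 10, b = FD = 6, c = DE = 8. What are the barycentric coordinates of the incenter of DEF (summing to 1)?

(5/12, 1/4, 1/3)

The incenter has barycentric coordinates proportional to the opposite side lengths: (10 : 6 : 8).
Normalizing by 10+6+8 = 24 gives (5/12, 1/4, 1/3).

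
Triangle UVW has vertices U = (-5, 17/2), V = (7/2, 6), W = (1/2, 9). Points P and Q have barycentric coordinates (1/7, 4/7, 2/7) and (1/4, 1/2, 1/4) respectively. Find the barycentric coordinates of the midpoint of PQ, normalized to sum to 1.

Since both coordinate triples sum to 1, the midpoint's barycentrics are the componentwise average.
(1/7+1/4)/2 = 11/56; similarly 15/28 and 15/56.

(11/56, 15/28, 15/56)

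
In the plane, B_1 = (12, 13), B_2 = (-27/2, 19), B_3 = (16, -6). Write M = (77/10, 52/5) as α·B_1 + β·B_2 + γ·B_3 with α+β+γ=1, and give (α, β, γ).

Signed area of the reference triangle: [B_1B_2B_3] = ½·(12·(19−(-6)) + (-27/2)·(-6−13) + 16·(13−19)) = ½·(300 + 513/2 − 96) = 921/4.
[MB_2B_3] = ½·((77/10)·(19−(-6)) + (-27/2)·(-6−(52/5)) + 16·(52/5−19)) = ½·(385/2 + 1107/5 − 688/5) = 2763/20, so the B_1-coordinate is (2763/20)/(921/4) = 3/5.
[B_1MB_3] = ½·(12·(52/5−(-6)) + (77/10)·(-6−13) + 16·(13−(52/5))) = ½·(984/5 − 1463/10 + 208/5) = 921/20, so the B_2-coordinate is 1/5.
[B_1B_2M] = ½·(12·(19−(52/5)) + (-27/2)·(52/5−13) + (77/10)·(13−19)) = ½·(516/5 + 351/10 − 231/5) = 921/20, so the B_3-coordinate is 1/5.

(3/5, 1/5, 1/5)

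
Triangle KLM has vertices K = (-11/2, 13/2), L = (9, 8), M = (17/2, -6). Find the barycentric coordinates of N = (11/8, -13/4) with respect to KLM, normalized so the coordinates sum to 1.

Signed area of the reference triangle: [KLM] = ½·((-11/2)·(8−(-6)) + 9·(-6−(13/2)) + (17/2)·(13/2−8)) = ½·(-77 − 225/2 − 51/4) = -809/8.
[NLM] = ½·((11/8)·(8−(-6)) + 9·(-6−(-13/4)) + (17/2)·(-13/4−8)) = ½·(77/4 − 99/4 − 765/8) = -809/16, so the K-coordinate is (-809/16)/(-809/8) = 1/2.
[KNM] = ½·((-11/2)·(-13/4−(-6)) + (11/8)·(-6−(13/2)) + (17/2)·(13/2−(-13/4))) = ½·(-121/8 − 275/16 + 663/8) = 809/32, so the L-coordinate is -1/4.
[KLN] = ½·((-11/2)·(8−(-13/4)) + 9·(-13/4−(13/2)) + (11/8)·(13/2−8)) = ½·(-495/8 − 351/4 − 33/16) = -2427/32, so the M-coordinate is 3/4.
Check: 1/2 − 1/4 + 3/4 = 1.

(1/2, -1/4, 3/4)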